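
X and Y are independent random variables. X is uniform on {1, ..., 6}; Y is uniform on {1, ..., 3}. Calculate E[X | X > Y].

53/12

P(X > Y) = 2/3.
Summing X·P(x,y) over outcomes with X > Y gives 53/18.
E[X | X > Y] = (53/18) / (2/3) = 53/12.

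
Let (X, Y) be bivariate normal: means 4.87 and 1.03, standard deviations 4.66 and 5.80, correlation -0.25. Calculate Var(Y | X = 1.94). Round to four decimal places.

31.5375

Var(Y | X=x) = (1 − ρ²)·σ_Y².
Var(Y | X=1.94) = (5.80)²·(1 − (-0.25)²) = 33.64·0.9375 = 31.5375.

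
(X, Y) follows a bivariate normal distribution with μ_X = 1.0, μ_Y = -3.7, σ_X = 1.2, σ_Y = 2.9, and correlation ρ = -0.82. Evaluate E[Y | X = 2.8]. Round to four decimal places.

-7.2670

E[Y | X=x] = μ_Y + ρ(σ_Y/σ_X)(x − μ_X) for jointly normal variables.
E[Y | X=2.8] = -3.7 + (-0.82)·(2.9/1.2)·(2.8 − (1.0)) = -3.7 + (-1.98167)·(1.8) = -7.2670.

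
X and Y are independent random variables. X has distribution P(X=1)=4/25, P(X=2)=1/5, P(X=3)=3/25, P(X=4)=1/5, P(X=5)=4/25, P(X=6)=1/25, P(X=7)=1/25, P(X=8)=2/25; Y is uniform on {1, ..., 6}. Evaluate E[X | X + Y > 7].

336/65

P(X + Y > 7) = 13/30.
Summing X·P(x,y) over outcomes with X + Y > 7 gives 56/25.
E[X | X + Y > 7] = (56/25) / (13/30) = 336/65.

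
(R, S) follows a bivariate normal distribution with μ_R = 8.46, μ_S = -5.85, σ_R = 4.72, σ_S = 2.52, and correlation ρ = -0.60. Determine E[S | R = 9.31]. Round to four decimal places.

-6.1223

The regression of S on R has slope ρ·σ_S/σ_R and passes through (μ_R, μ_S).
E[S | R=9.31] = -5.85 + (-0.60)·(2.52/4.72)·(9.31 − (8.46)) = -5.85 + (-0.32034)·(0.85) = -6.1223.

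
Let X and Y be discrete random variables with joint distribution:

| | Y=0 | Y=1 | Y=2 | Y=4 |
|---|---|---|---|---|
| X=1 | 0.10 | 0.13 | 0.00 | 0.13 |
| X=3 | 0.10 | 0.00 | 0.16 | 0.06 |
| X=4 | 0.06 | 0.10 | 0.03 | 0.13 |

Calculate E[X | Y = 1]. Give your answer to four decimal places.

P(Y = 1) = 0.23.
Σ X·P over the event = 1·(0.13) + 4·(0.10) = 0.53.
E[X | Y = 1] = (0.53) / (0.23) = 2.3043.

2.3043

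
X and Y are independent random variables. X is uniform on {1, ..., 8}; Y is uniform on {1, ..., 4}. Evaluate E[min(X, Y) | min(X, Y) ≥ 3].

41/12

P(min(X, Y) ≥ 3) = 3/8.
Summing min(X,Y)·P(x,y) over outcomes with min(X, Y) ≥ 3 gives 41/32.
E[min(X, Y) | min(X, Y) ≥ 3] = (41/32) / (3/8) = 41/12.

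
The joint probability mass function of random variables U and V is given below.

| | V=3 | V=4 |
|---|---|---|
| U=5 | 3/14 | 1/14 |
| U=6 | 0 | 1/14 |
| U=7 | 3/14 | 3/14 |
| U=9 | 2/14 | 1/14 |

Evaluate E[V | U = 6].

4

P(U = 6) = 1/14.
Summing V·P(U=x,V=y) over the conditioning event gives 2/7.
E[V | U = 6] = (2/7) / (1/14) = 4.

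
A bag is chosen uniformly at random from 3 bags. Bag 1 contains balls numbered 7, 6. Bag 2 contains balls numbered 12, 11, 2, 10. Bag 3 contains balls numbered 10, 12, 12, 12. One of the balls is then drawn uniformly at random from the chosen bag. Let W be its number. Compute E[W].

E[W | bag 1] = (7+6)/2 = 13/2.
E[W | bag 2] = (12+11+2+10)/4 = 35/4.
E[W | bag 3] = (10+12+12+12)/4 = 23/2.
By the law of total expectation,
E[W] = (1/3)·(13/2) + (1/3)·(35/4) + (1/3)·(23/2) = 107/12.

107/12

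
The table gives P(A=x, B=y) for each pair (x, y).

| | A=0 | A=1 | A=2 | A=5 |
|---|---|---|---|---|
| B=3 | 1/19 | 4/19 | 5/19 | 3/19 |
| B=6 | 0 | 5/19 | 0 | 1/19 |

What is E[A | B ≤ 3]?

29/13

P(B ≤ 3) = 13/19.
Σ A·P over the event = 0·(1/19) + 1·(4/19) + 2·(5/19) + 5·(3/19) = 29/19.
E[A | B ≤ 3] = (29/19) / (13/19) = 29/13.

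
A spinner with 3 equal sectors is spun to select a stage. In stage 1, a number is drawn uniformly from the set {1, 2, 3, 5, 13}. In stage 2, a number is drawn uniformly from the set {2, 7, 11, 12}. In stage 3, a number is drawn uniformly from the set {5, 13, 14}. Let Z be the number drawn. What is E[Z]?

352/45

E[Z | stage 1] = (1+2+3+5+13)/5 = 24/5.
E[Z | stage 2] = (2+7+11+12)/4 = 8.
E[Z | stage 3] = (5+13+14)/3 = 32/3.
By the law of total expectation,
E[Z] = (1/3)·(24/5) + (1/3)·(8) + (1/3)·(32/3) = 352/45.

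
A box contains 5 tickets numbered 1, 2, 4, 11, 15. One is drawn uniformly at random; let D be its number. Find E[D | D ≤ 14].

9/2

P(D ≤ 14) = 4/5.
Σ over the event: 1·1/5 + 2·1/5 + 4·1/5 + 11·1/5 = 18/5.
E[D | D ≤ 14] = (18/5) / (4/5) = 9/2.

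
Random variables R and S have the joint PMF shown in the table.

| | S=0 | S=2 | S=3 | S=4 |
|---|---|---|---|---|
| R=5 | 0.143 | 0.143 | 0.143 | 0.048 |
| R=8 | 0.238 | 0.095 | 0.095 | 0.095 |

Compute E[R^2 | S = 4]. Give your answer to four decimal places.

P(S = 4) = 0.143.
Σ R^2·P over the event = 25·(0.048) + 64·(0.095) = 7.280.
E[R^2 | S = 4] = (7.280) / (0.143) = 50.9091.

50.9091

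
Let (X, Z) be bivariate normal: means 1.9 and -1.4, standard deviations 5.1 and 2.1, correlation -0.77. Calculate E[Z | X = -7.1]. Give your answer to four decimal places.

For a bivariate normal, E[Z | X=x] = μ_Z + ρ·(σ_Z/σ_X)·(x − μ_X).
E[Z | X=-7.1] = -1.4 + (-0.77)·(2.1/5.1)·(-7.1 − (1.9)) = -1.4 + (-0.31706)·(-9) = 1.4535.

1.4535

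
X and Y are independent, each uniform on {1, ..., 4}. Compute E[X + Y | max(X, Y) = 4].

Outcomes with max(X, Y) = 4: (1,4), (2,4), (3,4), (4,1), (4,2), (4,3), (4,4), each with probability 1/16.
E[X + Y | max(X, Y) = 4] = (5 + 6 + 7 + 5 + 6 + 7 + 8) / 7 = 44/7.

44/7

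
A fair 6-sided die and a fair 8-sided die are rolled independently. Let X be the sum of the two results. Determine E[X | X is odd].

P(X is odd) = 1/2.
Σ over the event: 3·1/24 + 5·1/12 + 7·1/8 + 9·1/8 + 11·1/12 + 13·1/24 = 4.
E[X | X is odd] = (4) / (1/2) = 8.

8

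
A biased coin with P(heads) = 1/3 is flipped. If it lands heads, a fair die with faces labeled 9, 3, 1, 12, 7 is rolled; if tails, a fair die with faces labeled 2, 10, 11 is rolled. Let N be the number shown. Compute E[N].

326/45

E[N | heads] = (9+3+1+12+7)/5 = 32/5.
E[N | tails] = (2+10+11)/3 = 23/3.
By the law of total expectation,
E[N] = (1/3)·(32/5) + (2/3)·(23/3) = 326/45.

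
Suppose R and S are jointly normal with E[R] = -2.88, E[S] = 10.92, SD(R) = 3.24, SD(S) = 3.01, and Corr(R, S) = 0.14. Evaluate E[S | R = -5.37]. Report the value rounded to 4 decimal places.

E[S | R=x] = μ_S + ρ(σ_S/σ_R)(x − μ_R) for jointly normal variables.
E[S | R=-5.37] = 10.92 + (0.14)·(3.01/3.24)·(-5.37 − (-2.88)) = 10.92 + (0.130062)·(-2.49) = 10.5961.

10.5961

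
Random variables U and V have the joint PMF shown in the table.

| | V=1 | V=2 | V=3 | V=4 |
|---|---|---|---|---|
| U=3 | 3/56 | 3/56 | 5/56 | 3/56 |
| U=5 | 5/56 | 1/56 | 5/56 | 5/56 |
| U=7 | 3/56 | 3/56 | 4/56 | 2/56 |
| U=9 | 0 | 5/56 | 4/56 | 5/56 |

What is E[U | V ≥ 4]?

31/5

P(V ≥ 4) = 15/56.
Σ U·P over the event = 3·(3/56) + 5·(5/56) + 7·(2/56) + 9·(5/56) = 93/56.
E[U | V ≥ 4] = (93/56) / (15/56) = 31/5.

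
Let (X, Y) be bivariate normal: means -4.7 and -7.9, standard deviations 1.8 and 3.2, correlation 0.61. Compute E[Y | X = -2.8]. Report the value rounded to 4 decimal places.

E[Y | X=x] = μ_Y + ρ(σ_Y/σ_X)(x − μ_X) for jointly normal variables.
E[Y | X=-2.8] = -7.9 + (0.61)·(3.2/1.8)·(-2.8 − (-4.7)) = -7.9 + (1.0844)·(1.9) = -5.8396.

-5.8396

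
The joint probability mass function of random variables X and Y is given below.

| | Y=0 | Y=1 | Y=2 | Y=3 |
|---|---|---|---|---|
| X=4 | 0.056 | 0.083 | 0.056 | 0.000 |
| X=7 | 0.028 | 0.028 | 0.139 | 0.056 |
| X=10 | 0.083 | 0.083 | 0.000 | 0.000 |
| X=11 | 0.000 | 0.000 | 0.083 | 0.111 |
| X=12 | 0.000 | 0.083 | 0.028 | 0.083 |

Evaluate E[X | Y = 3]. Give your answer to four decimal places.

P(Y = 3) = 0.250.
Σ X·P over the event = 7·(0.056) + 11·(0.111) + 12·(0.083) = 2.609.
E[X | Y = 3] = (2.609) / (0.250) = 10.4360.

10.4360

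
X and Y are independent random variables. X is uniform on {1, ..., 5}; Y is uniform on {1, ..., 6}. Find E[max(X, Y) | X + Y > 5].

P(X + Y > 5) = 2/3.
Summing max(X,Y)·P(x,y) over outcomes with X + Y > 5 gives 49/15.
E[max(X, Y) | X + Y > 5] = (49/15) / (2/3) = 49/10.

49/10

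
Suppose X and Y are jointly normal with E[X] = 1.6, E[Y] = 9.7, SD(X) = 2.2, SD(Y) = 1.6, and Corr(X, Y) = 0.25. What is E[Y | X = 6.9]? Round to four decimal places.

The regression of Y on X has slope ρ·σ_Y/σ_X and passes through (μ_X, μ_Y).
E[Y | X=6.9] = 9.7 + (0.25)·(1.6/2.2)·(6.9 − (1.6)) = 9.7 + (0.18182)·(5.3) = 10.6636.

10.6636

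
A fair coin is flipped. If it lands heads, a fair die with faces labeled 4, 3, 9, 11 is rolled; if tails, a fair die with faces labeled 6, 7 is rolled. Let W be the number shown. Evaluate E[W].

E[W | heads] = (4+3+9+11)/4 = 27/4.
E[W | tails] = (6+7)/2 = 13/2.
E[W] = (1/2)·(27/4) + (1/2)·(13/2) = 53/8.

53/8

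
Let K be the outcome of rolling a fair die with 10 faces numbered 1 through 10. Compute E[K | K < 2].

1

Given K < 2, K is equally likely to be any of {1}.
E[K | K < 2] = (1) / 1 = 1.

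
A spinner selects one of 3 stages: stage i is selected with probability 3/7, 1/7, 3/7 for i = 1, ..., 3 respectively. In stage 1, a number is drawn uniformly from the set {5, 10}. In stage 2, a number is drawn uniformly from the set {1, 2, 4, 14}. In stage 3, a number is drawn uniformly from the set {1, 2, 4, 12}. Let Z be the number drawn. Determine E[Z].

6

E[Z | stage 1] = (5+10)/2 = 15/2.
E[Z | stage 2] = (1+2+4+14)/4 = 21/4.
E[Z | stage 3] = (1+2+4+12)/4 = 19/4.
By the law of total expectation,
E[Z] = (3/7)·(15/2) + (1/7)·(21/4) + (3/7)·(19/4) = 6.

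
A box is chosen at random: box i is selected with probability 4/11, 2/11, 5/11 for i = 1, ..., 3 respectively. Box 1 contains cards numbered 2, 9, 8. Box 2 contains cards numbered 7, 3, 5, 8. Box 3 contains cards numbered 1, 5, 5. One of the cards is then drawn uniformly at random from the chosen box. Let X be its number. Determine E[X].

331/66

E[X | box 1] = (2+9+8)/3 = 19/3.
E[X | box 2] = (7+3+5+8)/4 = 23/4.
E[X | box 3] = (1+5+5)/3 = 11/3.
By the law of total expectation,
E[X] = (4/11)·(19/3) + (2/11)·(23/4) + (5/11)·(11/3) = 331/66.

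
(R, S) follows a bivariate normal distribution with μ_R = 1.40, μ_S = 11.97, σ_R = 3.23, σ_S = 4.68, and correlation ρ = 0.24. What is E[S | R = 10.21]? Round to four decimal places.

For a bivariate normal, E[S | R=x] = μ_S + ρ·(σ_S/σ_R)·(x − μ_R).
E[S | R=10.21] = 11.97 + (0.24)·(4.68/3.23)·(10.21 − (1.40)) = 11.97 + (0.34774)·(8.81) = 15.0336.

15.0336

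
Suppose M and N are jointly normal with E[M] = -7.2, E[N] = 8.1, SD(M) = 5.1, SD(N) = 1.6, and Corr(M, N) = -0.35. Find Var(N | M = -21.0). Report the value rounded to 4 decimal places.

2.2464

Var(N | M=x) = (1 − ρ²)·σ_N².
Var(N | M=-21.0) = (1.6)²·(1 − (-0.35)²) = 2.56·0.8775 = 2.2464.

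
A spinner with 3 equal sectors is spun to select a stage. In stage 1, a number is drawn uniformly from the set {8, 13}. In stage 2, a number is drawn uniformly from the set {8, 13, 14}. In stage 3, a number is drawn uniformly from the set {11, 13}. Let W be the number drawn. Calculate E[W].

205/18

E[W | stage 1] = (8+13)/2 = 21/2.
E[W | stage 2] = (8+13+14)/3 = 35/3.
E[W | stage 3] = (11+13)/2 = 12.
By the law of total expectation,
E[W] = (1/3)·(21/2) + (1/3)·(35/3) + (1/3)·(12) = 205/18.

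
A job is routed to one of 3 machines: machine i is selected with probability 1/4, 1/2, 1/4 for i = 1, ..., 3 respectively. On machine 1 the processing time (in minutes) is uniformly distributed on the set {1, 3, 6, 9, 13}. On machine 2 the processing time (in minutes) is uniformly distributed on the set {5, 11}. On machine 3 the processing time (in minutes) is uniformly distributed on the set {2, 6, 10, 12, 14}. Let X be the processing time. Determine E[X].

E[X | machine 1] = (1+3+6+9+13)/5 = 32/5.
E[X | machine 2] = (5+11)/2 = 8.
E[X | machine 3] = (2+6+10+12+14)/5 = 44/5.
By the law of total expectation,
E[X] = (1/4)·(32/5) + (1/2)·(8) + (1/4)·(44/5) = 39/5.

39/5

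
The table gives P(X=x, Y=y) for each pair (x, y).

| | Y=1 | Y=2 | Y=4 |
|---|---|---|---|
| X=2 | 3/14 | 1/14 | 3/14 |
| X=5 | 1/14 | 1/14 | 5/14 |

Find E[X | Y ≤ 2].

3

P(Y ≤ 2) = 3/7.
Σ X·P over the event = 2·(3/14) + 2·(1/14) + 5·(1/14) + 5·(1/14) = 9/7.
E[X | Y ≤ 2] = (9/7) / (3/7) = 3.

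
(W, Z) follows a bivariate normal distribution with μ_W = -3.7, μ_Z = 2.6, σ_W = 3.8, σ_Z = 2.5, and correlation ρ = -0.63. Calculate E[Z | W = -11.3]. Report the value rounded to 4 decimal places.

The regression of Z on W has slope ρ·σ_Z/σ_W and passes through (μ_W, μ_Z).
E[Z | W=-11.3] = 2.6 + (-0.63)·(2.5/3.8)·(-11.3 − (-3.7)) = 2.6 + (-0.41447)·(-7.6) = 5.7500.

5.7500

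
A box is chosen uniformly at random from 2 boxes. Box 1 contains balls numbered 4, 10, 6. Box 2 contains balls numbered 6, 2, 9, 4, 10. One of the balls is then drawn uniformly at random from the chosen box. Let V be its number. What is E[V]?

193/30

E[V | box 1] = (4+10+6)/3 = 20/3.
E[V | box 2] = (6+2+9+4+10)/5 = 31/5.
E[V] = (1/2)·(20/3) + (1/2)·(31/5) = 193/30.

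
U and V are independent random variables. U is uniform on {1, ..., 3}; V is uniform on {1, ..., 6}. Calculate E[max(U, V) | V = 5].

Outcomes with V = 5: (1,5), (2,5), (3,5), each with probability 1/18.
E[max(U, V) | V = 5] = (5 + 5 + 5) / 3 = 5.

5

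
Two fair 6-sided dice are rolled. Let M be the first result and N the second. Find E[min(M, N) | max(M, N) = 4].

P(max(M, N) = 4) = 7/36.
Summing min(M,N)·P(x,y) over outcomes with max(M, N) = 4 gives 4/9.
E[min(M, N) | max(M, N) = 4] = (4/9) / (7/36) = 16/7.

16/7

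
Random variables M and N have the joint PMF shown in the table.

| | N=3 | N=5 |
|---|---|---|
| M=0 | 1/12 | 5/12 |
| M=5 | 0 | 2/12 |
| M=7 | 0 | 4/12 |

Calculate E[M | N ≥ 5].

38/11

P(N ≥ 5) = 11/12.
Summing M·P(M=x,N=y) over the conditioning event gives 19/6.
E[M | N ≥ 5] = (19/6) / (11/12) = 38/11.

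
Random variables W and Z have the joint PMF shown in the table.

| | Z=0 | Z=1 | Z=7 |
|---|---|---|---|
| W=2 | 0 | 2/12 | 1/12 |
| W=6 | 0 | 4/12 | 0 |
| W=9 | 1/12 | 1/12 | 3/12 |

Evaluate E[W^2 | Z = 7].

247/4

P(Z = 7) = 1/3.
Σ W^2·P over the event = 4·(1/12) + 81·(3/12) = 247/12.
E[W^2 | Z = 7] = (247/12) / (1/3) = 247/4.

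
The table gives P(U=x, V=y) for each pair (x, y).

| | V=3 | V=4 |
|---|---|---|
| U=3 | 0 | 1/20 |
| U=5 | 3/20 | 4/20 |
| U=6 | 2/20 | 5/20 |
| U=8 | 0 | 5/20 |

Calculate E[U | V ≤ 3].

P(V ≤ 3) = 1/4.
Σ U·P over the event = 5·(3/20) + 6·(2/20) = 27/20.
E[U | V ≤ 3] = (27/20) / (1/4) = 27/5.

27/5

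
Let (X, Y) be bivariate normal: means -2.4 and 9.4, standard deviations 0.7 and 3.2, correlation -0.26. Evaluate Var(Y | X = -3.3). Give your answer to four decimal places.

9.5478

For a bivariate normal, Var(Y | X=x) = σ_Y²(1 − ρ²).
Var(Y | X=-3.3) = (3.2)²·(1 − (-0.26)²) = 10.24·0.9324 = 9.5478.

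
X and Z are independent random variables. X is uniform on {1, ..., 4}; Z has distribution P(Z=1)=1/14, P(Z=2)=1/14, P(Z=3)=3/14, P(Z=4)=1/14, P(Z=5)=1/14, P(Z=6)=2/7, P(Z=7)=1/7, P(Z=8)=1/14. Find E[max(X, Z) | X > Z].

7/2

P(X > Z) = 1/7.
Summing max(X,Z)·P(x,y) over outcomes with X > Z gives 1/2.
E[max(X, Z) | X > Z] = (1/2) / (1/7) = 7/2.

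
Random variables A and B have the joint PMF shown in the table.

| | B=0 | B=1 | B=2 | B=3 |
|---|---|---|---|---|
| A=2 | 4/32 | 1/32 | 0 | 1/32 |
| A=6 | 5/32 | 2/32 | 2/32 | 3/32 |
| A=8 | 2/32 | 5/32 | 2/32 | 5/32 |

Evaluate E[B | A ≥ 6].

3/2

P(A ≥ 6) = 13/16.
Summing B·P(A=x,B=y) over the conditioning event gives 39/32.
E[B | A ≥ 6] = (39/32) / (13/16) = 3/2.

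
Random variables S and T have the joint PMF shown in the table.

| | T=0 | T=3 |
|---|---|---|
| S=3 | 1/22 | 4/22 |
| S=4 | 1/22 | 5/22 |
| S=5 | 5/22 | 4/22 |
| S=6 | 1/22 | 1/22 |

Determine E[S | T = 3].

29/7

P(T = 3) = 7/11.
Σ S·P over the event = 3·(4/22) + 4·(5/22) + 5·(4/22) + 6·(1/22) = 29/11.
E[S | T = 3] = (29/11) / (7/11) = 29/7.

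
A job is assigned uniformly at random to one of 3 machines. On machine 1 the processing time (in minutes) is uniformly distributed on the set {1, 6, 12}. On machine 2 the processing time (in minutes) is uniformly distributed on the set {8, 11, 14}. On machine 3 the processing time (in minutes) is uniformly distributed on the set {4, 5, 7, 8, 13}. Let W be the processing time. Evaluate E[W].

371/45

E[W | machine 1] = (1+6+12)/3 = 19/3.
E[W | machine 2] = (8+11+14)/3 = 11.
E[W | machine 3] = (4+5+7+8+13)/5 = 37/5.
By the law of total expectation,
E[W] = (1/3)·(19/3) + (1/3)·(11) + (1/3)·(37/5) = 371/45.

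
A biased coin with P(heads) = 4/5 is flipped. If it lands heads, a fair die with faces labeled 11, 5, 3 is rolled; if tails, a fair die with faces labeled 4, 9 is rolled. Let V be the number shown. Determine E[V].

191/30

E[V | heads] = (11+5+3)/3 = 19/3.
E[V | tails] = (4+9)/2 = 13/2.
E[V] = (4/5)·(19/3) + (1/5)·(13/2) = 191/30.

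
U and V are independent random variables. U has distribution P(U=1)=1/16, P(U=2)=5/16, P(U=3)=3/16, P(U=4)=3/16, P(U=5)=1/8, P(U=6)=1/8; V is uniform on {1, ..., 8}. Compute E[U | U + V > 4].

P(U + V > 4) = 7/8.
Summing U·P(x,y) over outcomes with U + V > 4 gives 25/8.
E[U | U + V > 4] = (25/8) / (7/8) = 25/7.

25/7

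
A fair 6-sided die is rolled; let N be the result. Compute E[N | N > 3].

5

Given N > 3, N is equally likely to be any of {4, 5, 6}.
E[N | N > 3] = (4 + 5 + 6) / 3 = 5.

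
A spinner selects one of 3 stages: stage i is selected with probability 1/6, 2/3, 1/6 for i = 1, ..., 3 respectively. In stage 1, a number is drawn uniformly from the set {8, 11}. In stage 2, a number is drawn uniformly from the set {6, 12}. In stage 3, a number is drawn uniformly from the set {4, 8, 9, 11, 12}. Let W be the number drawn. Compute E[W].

E[W | stage 1] = (8+11)/2 = 19/2.
E[W | stage 2] = (6+12)/2 = 9.
E[W | stage 3] = (4+8+9+11+12)/5 = 44/5.
By the law of total expectation,
E[W] = (1/6)·(19/2) + (2/3)·(9) + (1/6)·(44/5) = 181/20.

181/20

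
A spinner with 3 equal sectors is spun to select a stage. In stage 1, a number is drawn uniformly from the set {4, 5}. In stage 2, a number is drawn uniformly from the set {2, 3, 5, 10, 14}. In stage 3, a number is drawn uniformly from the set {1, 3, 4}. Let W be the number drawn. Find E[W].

E[W | stage 1] = (4+5)/2 = 9/2.
E[W | stage 2] = (2+3+5+10+14)/5 = 34/5.
E[W | stage 3] = (1+3+4)/3 = 8/3.
E[W] = (1/3)·(9/2) + (1/3)·(34/5) + (1/3)·(8/3) = 419/90.

419/90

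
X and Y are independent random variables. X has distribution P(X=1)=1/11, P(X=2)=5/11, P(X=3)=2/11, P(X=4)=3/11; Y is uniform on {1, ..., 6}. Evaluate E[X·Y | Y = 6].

P(Y = 6) = 1/6.
Summing XY·P(x,y) over outcomes with Y = 6 gives 29/11.
E[X·Y | Y = 6] = (29/11) / (1/6) = 174/11.

174/11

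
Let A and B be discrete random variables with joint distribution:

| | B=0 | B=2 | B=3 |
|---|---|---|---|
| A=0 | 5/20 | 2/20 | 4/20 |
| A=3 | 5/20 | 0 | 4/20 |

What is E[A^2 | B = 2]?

P(B = 2) = 1/10.
Summing A^2·P(A=x,B=y) over the conditioning event gives 0.
E[A^2 | B = 2] = (0) / (1/10) = 0.

0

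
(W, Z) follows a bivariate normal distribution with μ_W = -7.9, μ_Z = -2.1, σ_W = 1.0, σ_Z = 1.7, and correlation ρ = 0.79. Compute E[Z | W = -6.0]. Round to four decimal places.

0.4517

For a bivariate normal, E[Z | W=x] = μ_Z + ρ·(σ_Z/σ_W)·(x − μ_W).
E[Z | W=-6.0] = -2.1 + (0.79)·(1.7/1.0)·(-6.0 − (-7.9)) = -2.1 + (1.343)·(1.9) = 0.4517.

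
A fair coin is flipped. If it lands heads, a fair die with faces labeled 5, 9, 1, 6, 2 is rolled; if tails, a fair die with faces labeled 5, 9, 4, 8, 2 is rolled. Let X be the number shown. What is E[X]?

E[X | heads] = (5+9+1+6+2)/5 = 23/5.
E[X | tails] = (5+9+4+8+2)/5 = 28/5.
E[X] = (1/2)·(23/5) + (1/2)·(28/5) = 51/10.

51/10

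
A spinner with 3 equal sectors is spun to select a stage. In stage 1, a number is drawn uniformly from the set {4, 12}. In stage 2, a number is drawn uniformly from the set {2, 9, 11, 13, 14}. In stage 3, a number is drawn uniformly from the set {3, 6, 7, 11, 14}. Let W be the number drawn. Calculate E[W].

E[W | stage 1] = (4+12)/2 = 8.
E[W | stage 2] = (2+9+11+13+14)/5 = 49/5.
E[W | stage 3] = (3+6+7+11+14)/5 = 41/5.
E[W] = (1/3)·(8) + (1/3)·(49/5) + (1/3)·(41/5) = 26/3.

26/3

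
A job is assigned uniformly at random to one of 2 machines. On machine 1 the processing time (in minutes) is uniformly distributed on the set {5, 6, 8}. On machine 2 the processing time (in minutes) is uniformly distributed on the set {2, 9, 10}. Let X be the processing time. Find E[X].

E[X | machine 1] = (5+6+8)/3 = 19/3.
E[X | machine 2] = (2+9+10)/3 = 7.
E[X] = (1/2)·(19/3) + (1/2)·(7) = 20/3.

20/3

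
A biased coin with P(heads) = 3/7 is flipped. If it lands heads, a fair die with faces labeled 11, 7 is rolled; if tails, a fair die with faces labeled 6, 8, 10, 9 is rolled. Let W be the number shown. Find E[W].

60/7

E[W | heads] = (11+7)/2 = 9.
E[W | tails] = (6+8+10+9)/4 = 33/4.
By the law of total expectation,
E[W] = (3/7)·(9) + (4/7)·(33/4) = 60/7.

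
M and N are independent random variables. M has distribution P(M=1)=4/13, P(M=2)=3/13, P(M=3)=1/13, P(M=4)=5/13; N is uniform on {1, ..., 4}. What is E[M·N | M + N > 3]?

P(M + N > 3) = 41/52.
Summing MN·P(x,y) over outcomes with M + N > 3 gives 6.
E[M·N | M + N > 3] = (6) / (41/52) = 312/41.

312/41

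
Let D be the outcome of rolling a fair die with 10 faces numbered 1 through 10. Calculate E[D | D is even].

6

Given D is even, D is equally likely to be any of {2, 4, 6, 8, 10}.
E[D | D is even] = (2 + 4 + 6 + 8 + 10) / 5 = 6.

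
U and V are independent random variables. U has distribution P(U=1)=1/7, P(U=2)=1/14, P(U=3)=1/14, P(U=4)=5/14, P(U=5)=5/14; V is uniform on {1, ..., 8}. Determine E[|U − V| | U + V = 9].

16/7

P(U + V = 9) = 1/8.
Summing |U−V|·P(x,y) over outcomes with U + V = 9 gives 2/7.
E[|U − V| | U + V = 9] = (2/7) / (1/8) = 16/7.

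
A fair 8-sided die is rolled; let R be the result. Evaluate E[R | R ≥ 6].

Given R ≥ 6, R is equally likely to be any of {6, 7, 8}.
E[R | R ≥ 6] = (6 + 7 + 8) / 3 = 7.

7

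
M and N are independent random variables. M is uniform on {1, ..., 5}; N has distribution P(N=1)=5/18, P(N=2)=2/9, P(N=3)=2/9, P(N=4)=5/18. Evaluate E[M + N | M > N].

89/15

P(M > N) = 1/2.
Summing (M+N)·P(x,y) over outcomes with M > N gives 89/30.
E[M + N | M > N] = (89/30) / (1/2) = 89/15.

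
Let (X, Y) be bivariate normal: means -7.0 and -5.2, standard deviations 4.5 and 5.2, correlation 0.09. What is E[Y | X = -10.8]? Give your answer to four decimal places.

-5.5952

E[Y | X=x] = μ_Y + ρ(σ_Y/σ_X)(x − μ_X) for jointly normal variables.
E[Y | X=-10.8] = -5.2 + (0.09)·(5.2/4.5)·(-10.8 − (-7.0)) = -5.2 + (0.104)·(-3.8) = -5.5952.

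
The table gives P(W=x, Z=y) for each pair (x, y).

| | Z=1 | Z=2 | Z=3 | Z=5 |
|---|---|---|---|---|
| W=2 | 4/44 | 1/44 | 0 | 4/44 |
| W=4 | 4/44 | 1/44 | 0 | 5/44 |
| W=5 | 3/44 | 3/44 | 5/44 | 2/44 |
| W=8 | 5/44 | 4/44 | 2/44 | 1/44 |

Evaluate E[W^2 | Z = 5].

35/2

P(Z = 5) = 3/11.
Σ W^2·P over the event = 4·(4/44) + 16·(5/44) + 25·(2/44) + 64·(1/44) = 105/22.
E[W^2 | Z = 5] = (105/22) / (3/11) = 35/2.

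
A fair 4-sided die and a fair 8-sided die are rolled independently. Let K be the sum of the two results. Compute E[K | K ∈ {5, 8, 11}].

P(K ∈ {5, 8, 11}) = 5/16.
Σ over the event: 5·1/8 + 8·1/8 + 11·1/16 = 37/16.
E[K | K ∈ {5, 8, 11}] = (37/16) / (5/16) = 37/5.

37/5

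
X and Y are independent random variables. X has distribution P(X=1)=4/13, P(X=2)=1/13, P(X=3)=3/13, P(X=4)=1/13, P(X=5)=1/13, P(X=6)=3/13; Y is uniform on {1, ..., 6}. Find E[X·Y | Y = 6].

P(Y = 6) = 1/6.
Summing XY·P(x,y) over outcomes with Y = 6 gives 42/13.
E[X·Y | Y = 6] = (42/13) / (1/6) = 252/13.

252/13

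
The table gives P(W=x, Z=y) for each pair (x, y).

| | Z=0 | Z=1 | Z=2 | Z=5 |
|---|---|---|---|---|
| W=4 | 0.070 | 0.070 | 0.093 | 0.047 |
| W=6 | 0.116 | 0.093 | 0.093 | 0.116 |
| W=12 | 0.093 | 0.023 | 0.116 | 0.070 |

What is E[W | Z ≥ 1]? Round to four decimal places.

P(Z ≥ 1) = 0.721.
Summing W·P(W=x,Z=y) over the conditioning event gives 5.160.
E[W | Z ≥ 1] = (5.160) / (0.721) = 7.1567.

7.1567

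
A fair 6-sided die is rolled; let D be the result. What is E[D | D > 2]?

9/2

Given D > 2, D is equally likely to be any of {3, 4, 5, 6}.
E[D | D > 2] = (3 + 4 + 5 + 6) / 4 = 9/2.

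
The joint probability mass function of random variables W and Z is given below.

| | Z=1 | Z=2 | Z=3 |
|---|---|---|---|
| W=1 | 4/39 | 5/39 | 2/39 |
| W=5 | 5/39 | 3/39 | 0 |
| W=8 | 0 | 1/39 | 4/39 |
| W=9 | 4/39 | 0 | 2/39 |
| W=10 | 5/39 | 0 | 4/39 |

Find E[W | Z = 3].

23/3

P(Z = 3) = 4/13.
Σ W·P over the event = 1·(2/39) + 8·(4/39) + 9·(2/39) + 10·(4/39) = 92/39.
E[W | Z = 3] = (92/39) / (4/13) = 23/3.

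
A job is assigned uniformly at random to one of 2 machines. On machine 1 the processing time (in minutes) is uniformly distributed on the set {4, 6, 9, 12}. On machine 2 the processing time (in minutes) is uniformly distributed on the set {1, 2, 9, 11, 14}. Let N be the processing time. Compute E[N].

E[N | machine 1] = (4+6+9+12)/4 = 31/4.
E[N | machine 2] = (1+2+9+11+14)/5 = 37/5.
E[N] = (1/2)·(31/4) + (1/2)·(37/5) = 303/40.

303/40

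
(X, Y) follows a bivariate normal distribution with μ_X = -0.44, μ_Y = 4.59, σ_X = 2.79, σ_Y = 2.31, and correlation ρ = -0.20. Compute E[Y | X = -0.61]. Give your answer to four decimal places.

4.6182

For a bivariate normal, E[Y | X=x] = μ_Y + ρ·(σ_Y/σ_X)·(x − μ_X).
E[Y | X=-0.61] = 4.59 + (-0.20)·(2.31/2.79)·(-0.61 − (-0.44)) = 4.59 + (-0.16559)·(-0.17) = 4.6182.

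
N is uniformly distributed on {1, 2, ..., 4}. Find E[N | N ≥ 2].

3

Given N ≥ 2, N is equally likely to be any of {2, 3, 4}.
E[N | N ≥ 2] = (2 + 3 + 4) / 3 = 3.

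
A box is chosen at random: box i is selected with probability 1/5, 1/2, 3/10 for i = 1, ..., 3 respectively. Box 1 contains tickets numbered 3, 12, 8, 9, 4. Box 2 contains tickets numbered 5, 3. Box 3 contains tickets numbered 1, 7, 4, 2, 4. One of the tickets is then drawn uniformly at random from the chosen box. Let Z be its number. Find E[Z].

113/25

E[Z | box 1] = (3+12+8+9+4)/5 = 36/5.
E[Z | box 2] = (5+3)/2 = 4.
E[Z | box 3] = (1+7+4+2+4)/5 = 18/5.
By the law of total expectation,
E[Z] = (1/5)·(36/5) + (1/2)·(4) + (3/10)·(18/5) = 113/25.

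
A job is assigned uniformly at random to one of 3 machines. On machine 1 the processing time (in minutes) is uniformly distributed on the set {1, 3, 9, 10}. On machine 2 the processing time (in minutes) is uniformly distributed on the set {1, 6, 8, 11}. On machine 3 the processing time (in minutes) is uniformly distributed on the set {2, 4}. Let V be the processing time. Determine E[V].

E[V | machine 1] = (1+3+9+10)/4 = 23/4.
E[V | machine 2] = (1+6+8+11)/4 = 13/2.
E[V | machine 3] = (2+4)/2 = 3.
E[V] = (1/3)·(23/4) + (1/3)·(13/2) + (1/3)·(3) = 61/12.

61/12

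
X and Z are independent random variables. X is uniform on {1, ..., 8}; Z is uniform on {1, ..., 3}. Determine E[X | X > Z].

49/9

P(X > Z) = 3/4.
Summing X·P(x,y) over outcomes with X > Z gives 49/12.
E[X | X > Z] = (49/12) / (3/4) = 49/9.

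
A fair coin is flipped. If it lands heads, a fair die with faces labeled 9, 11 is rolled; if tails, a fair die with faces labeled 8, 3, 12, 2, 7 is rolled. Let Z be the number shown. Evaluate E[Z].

41/5

E[Z | heads] = (9+11)/2 = 10.
E[Z | tails] = (8+3+12+2+7)/5 = 32/5.
E[Z] = (1/2)·(10) + (1/2)·(32/5) = 41/5.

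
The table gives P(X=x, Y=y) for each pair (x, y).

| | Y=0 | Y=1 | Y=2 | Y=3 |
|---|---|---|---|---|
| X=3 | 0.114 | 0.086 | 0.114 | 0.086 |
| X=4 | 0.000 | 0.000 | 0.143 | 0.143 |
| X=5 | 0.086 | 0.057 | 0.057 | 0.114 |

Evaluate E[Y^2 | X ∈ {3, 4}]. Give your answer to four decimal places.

4.6283

P(X ∈ {3, 4}) = 0.686.
Σ Y^2·P over the event = 0·(0.114) + 1·(0.086) + 4·(0.114) + 9·(0.086) + 4·(0.143) + 9·(0.143) = 3.175.
E[Y^2 | X ∈ {3, 4}] = (3.175) / (0.686) = 4.6283.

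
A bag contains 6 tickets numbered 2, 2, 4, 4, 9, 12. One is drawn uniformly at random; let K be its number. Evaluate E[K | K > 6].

P(K > 6) = 1/3.
Σ over the event: 9·1/6 + 12·1/6 = 7/2.
E[K | K > 6] = (7/2) / (1/3) = 21/2.

21/2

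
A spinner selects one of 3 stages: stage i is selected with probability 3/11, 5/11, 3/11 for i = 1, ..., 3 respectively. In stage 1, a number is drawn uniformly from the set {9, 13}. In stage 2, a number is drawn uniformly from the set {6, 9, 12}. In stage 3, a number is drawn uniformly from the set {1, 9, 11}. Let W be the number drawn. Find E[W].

E[W | stage 1] = (9+13)/2 = 11.
E[W | stage 2] = (6+9+12)/3 = 9.
E[W | stage 3] = (1+9+11)/3 = 7.
E[W] = (3/11)·(11) + (5/11)·(9) + (3/11)·(7) = 9.

9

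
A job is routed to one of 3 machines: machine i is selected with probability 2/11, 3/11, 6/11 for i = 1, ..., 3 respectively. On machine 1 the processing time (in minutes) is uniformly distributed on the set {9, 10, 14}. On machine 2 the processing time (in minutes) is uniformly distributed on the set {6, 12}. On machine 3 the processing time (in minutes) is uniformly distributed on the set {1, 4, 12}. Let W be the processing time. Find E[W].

83/11

E[W | machine 1] = (9+10+14)/3 = 11.
E[W | machine 2] = (6+12)/2 = 9.
E[W | machine 3] = (1+4+12)/3 = 17/3.
By the law of total expectation,
E[W] = (2/11)·(11) + (3/11)·(9) + (6/11)·(17/3) = 83/11.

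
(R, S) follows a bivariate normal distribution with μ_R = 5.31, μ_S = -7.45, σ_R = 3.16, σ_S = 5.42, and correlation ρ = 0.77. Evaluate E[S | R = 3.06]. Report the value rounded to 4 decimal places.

-10.4216

The regression of S on R has slope ρ·σ_S/σ_R and passes through (μ_R, μ_S).
E[S | R=3.06] = -7.45 + (0.77)·(5.42/3.16)·(3.06 − (5.31)) = -7.45 + (1.3207)·(-2.25) = -10.4216.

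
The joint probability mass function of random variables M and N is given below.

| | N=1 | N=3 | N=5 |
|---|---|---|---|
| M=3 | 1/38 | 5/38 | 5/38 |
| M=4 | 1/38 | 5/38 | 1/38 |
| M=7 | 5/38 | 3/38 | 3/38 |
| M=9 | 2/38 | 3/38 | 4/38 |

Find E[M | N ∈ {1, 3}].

143/25

P(N ∈ {1, 3}) = 25/38.
Summing M·P(M=x,N=y) over the conditioning event gives 143/38.
E[M | N ∈ {1, 3}] = (143/38) / (25/38) = 143/25.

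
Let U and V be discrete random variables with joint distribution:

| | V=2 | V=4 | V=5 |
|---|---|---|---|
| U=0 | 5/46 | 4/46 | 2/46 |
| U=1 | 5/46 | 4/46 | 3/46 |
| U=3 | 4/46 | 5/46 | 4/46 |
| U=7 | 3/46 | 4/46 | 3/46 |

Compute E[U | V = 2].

P(V = 2) = 17/46.
Σ U·P over the event = 0·(5/46) + 1·(5/46) + 3·(4/46) + 7·(3/46) = 19/23.
E[U | V = 2] = (19/23) / (17/46) = 38/17.

38/17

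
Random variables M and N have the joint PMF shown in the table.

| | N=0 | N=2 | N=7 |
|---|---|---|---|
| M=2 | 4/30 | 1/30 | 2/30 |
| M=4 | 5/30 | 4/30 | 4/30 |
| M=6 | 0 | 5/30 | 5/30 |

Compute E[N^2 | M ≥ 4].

477/23

P(M ≥ 4) = 23/30.
Σ N^2·P over the event = 0·(5/30) + 4·(4/30) + 49·(4/30) + 4·(5/30) + 49·(5/30) = 159/10.
E[N^2 | M ≥ 4] = (159/10) / (23/30) = 477/23.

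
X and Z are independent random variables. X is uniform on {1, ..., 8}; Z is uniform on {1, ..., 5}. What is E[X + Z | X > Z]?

42/5

P(X > Z) = 5/8.
Summing (X+Z)·P(x,y) over outcomes with X > Z gives 21/4.
E[X + Z | X > Z] = (21/4) / (5/8) = 42/5.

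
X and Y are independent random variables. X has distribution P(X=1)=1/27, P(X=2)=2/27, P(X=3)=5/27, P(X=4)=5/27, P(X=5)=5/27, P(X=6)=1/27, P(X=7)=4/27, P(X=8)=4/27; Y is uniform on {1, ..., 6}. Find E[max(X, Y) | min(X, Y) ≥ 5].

187/28

P(min(X, Y) ≥ 5) = 14/81.
Summing max(X,Y)·P(x,y) over outcomes with min(X, Y) ≥ 5 gives 187/162.
E[max(X, Y) | min(X, Y) ≥ 5] = (187/162) / (14/81) = 187/28.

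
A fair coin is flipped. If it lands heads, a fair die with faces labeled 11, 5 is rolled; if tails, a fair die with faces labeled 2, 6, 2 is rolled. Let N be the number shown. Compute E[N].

E[N | heads] = (11+5)/2 = 8.
E[N | tails] = (2+6+2)/3 = 10/3.
E[N] = (1/2)·(8) + (1/2)·(10/3) = 17/3.

17/3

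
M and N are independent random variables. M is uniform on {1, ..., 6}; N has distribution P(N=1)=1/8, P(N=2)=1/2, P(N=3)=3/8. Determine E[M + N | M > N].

67/10

P(M > N) = 5/8.
Summing (M+N)·P(x,y) over outcomes with M > N gives 67/16.
E[M + N | M > N] = (67/16) / (5/8) = 67/10.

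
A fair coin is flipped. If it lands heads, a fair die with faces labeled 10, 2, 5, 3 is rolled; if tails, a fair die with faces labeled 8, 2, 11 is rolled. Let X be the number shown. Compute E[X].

6

E[X | heads] = (10+2+5+3)/4 = 5.
E[X | tails] = (8+2+11)/3 = 7.
E[X] = (1/2)·(5) + (1/2)·(7) = 6.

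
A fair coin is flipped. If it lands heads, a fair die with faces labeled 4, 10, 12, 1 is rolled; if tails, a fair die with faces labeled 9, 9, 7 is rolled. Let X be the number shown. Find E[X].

E[X | heads] = (4+10+12+1)/4 = 27/4.
E[X | tails] = (9+9+7)/3 = 25/3.
E[X] = (1/2)·(27/4) + (1/2)·(25/3) = 181/24.

181/24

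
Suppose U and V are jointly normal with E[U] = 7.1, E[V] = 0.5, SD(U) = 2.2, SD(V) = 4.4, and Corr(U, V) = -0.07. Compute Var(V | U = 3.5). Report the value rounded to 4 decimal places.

For a bivariate normal, Var(V | U=x) = σ_V²(1 − ρ²).
Var(V | U=3.5) = (4.4)²·(1 − (-0.07)²) = 19.36·0.9951 = 19.2651.

19.2651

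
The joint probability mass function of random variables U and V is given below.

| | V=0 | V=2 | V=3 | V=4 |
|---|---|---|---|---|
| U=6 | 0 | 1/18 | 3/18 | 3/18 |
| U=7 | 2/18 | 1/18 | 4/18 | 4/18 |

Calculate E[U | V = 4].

P(V = 4) = 7/18.
Σ U·P over the event = 6·(3/18) + 7·(4/18) = 23/9.
E[U | V = 4] = (23/9) / (7/18) = 46/7.

46/7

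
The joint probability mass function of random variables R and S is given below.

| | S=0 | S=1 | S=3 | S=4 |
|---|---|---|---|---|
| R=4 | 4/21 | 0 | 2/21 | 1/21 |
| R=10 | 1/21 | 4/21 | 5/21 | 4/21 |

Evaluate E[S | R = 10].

5/2

P(R = 10) = 2/3.
Summing S·P(R=x,S=y) over the conditioning event gives 5/3.
E[S | R = 10] = (5/3) / (2/3) = 5/2.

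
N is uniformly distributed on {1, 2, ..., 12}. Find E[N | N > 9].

Given N > 9, N is equally likely to be any of {10, 11, 12}.
E[N | N > 9] = (10 + 11 + 12) / 3 = 11.

11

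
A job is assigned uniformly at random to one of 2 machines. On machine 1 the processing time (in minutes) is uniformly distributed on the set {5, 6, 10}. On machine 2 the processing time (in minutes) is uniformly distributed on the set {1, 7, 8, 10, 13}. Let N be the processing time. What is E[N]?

37/5

E[N | machine 1] = (5+6+10)/3 = 7.
E[N | machine 2] = (1+7+8+10+13)/5 = 39/5.
By the law of total expectation,
E[N] = (1/2)·(7) + (1/2)·(39/5) = 37/5.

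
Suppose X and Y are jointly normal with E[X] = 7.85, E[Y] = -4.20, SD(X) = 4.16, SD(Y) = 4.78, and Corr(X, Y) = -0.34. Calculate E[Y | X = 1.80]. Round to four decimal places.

The regression of Y on X has slope ρ·σ_Y/σ_X and passes through (μ_X, μ_Y).
E[Y | X=1.80] = -4.20 + (-0.34)·(4.78/4.16)·(1.80 − (7.85)) = -4.20 + (-0.39067)·(-6.05) = -1.8364.

-1.8364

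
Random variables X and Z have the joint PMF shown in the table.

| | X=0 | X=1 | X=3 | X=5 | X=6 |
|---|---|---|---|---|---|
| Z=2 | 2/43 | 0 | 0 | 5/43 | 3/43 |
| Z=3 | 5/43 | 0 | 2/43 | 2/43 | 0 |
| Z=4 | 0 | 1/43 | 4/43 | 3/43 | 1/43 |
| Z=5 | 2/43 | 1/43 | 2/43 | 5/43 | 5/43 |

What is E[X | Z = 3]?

16/9

P(Z = 3) = 9/43.
Summing X·P(X=x,Z=y) over the conditioning event gives 16/43.
E[X | Z = 3] = (16/43) / (9/43) = 16/9.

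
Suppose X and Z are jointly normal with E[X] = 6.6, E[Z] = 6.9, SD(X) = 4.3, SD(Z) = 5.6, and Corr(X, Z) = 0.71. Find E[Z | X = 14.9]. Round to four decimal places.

14.5746

The regression of Z on X has slope ρ·σ_Z/σ_X and passes through (μ_X, μ_Z).
E[Z | X=14.9] = 6.9 + (0.71)·(5.6/4.3)·(14.9 − (6.6)) = 6.9 + (0.92465)·(8.3) = 14.5746.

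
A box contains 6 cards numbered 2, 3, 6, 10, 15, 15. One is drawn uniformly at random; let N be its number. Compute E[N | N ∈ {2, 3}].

5/2

P(N ∈ {2, 3}) = 1/3.
Σ over the event: 2·1/6 + 3·1/6 = 5/6.
E[N | N ∈ {2, 3}] = (5/6) / (1/3) = 5/2.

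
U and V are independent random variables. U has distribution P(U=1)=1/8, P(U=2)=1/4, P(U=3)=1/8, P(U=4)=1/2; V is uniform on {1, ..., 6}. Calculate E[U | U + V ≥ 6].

P(U + V ≥ 6) = 2/3.
Summing U·P(x,y) over outcomes with U + V ≥ 6 gives 53/24.
E[U | U + V ≥ 6] = (53/24) / (2/3) = 53/16.

53/16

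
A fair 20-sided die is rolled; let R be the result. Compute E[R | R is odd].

Given R is odd, R is equally likely to be any of {1, 3, 5, 7, 9, 11, 13, 15, 17, 19}.
E[R | R is odd] = (1 + 3 + 5 + 7 + 9 + 11 + 13 + 15 + 17 + 19) / 10 = 10.

10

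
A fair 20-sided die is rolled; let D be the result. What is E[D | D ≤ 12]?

Given D ≤ 12, D is equally likely to be any of {1, 2, 3, 4, 5, 6, 7, 8, 9, 10, 11, 12}.
E[D | D ≤ 12] = (1 + 2 + 3 + 4 + 5 + 6 + 7 + 8 + 9 + 10 + 11 + 12) / 12 = 13/2.

13/2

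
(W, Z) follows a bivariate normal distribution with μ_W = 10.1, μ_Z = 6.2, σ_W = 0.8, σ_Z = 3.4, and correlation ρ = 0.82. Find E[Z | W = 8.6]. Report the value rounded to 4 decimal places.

0.9725

The regression of Z on W has slope ρ·σ_Z/σ_W and passes through (μ_W, μ_Z).
E[Z | W=8.6] = 6.2 + (0.82)·(3.4/0.8)·(8.6 − (10.1)) = 6.2 + (3.485)·(-1.5) = 0.9725.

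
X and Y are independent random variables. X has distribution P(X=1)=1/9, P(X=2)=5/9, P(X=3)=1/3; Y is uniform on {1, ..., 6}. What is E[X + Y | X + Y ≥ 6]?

P(X + Y ≥ 6) = 29/54.
Summing (X+Y)·P(x,y) over outcomes with X + Y ≥ 6 gives 104/27.
E[X + Y | X + Y ≥ 6] = (104/27) / (29/54) = 208/29.

208/29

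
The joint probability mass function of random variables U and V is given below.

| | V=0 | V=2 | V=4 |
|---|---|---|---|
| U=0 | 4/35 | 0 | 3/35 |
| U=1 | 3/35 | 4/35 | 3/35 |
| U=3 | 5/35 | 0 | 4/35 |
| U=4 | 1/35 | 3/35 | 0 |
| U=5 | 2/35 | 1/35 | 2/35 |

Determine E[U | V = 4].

P(V = 4) = 12/35.
Σ U·P over the event = 0·(3/35) + 1·(3/35) + 3·(4/35) + 5·(2/35) = 5/7.
E[U | V = 4] = (5/7) / (12/35) = 25/12.

25/12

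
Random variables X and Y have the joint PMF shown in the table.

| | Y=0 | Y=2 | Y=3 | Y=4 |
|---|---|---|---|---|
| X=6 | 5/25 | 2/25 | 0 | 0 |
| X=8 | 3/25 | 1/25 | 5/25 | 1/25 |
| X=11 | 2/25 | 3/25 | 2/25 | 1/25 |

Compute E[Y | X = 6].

4/7

P(X = 6) = 7/25.
Summing Y·P(X=x,Y=y) over the conditioning event gives 4/25.
E[Y | X = 6] = (4/25) / (7/25) = 4/7.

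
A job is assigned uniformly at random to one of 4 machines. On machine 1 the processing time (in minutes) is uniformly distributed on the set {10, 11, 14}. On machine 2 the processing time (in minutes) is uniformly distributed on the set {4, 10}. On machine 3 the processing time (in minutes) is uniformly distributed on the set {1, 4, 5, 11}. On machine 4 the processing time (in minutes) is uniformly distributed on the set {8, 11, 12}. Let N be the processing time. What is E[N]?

E[N | machine 1] = (10+11+14)/3 = 35/3.
E[N | machine 2] = (4+10)/2 = 7.
E[N | machine 3] = (1+4+5+11)/4 = 21/4.
E[N | machine 4] = (8+11+12)/3 = 31/3.
E[N] = (1/4)·(35/3) + (1/4)·(7) + (1/4)·(21/4) + (1/4)·(31/3) = 137/16.

137/16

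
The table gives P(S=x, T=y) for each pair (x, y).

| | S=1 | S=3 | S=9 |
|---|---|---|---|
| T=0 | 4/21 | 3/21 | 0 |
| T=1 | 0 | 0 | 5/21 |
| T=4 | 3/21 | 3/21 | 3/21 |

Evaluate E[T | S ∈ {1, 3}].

24/13

P(S ∈ {1, 3}) = 13/21.
Σ T·P over the event = 0·(4/21) + 4·(3/21) + 0·(3/21) + 4·(3/21) = 8/7.
E[T | S ∈ {1, 3}] = (8/7) / (13/21) = 24/13.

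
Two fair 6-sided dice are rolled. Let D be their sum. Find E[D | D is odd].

P(D is odd) = 1/2.
Σ over the event: 3·1/18 + 5·1/9 + 7·1/6 + 9·1/9 + 11·1/18 = 7/2.
E[D | D is odd] = (7/2) / (1/2) = 7.

7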